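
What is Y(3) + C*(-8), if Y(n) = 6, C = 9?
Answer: -66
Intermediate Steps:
Y(3) + C*(-8) = 6 + 9*(-8) = 6 - 72 = -66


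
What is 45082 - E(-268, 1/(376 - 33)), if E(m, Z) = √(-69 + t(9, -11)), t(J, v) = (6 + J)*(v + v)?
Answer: 45082 - I*√399 ≈ 45082.0 - 19.975*I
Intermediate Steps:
t(J, v) = 2*v*(6 + J) (t(J, v) = (6 + J)*(2*v) = 2*v*(6 + J))
E(m, Z) = I*√399 (E(m, Z) = √(-69 + 2*(-11)*(6 + 9)) = √(-69 + 2*(-11)*15) = √(-69 - 330) = √(-399) = I*√399)
45082 - E(-268, 1/(376 - 33)) = 45082 - I*√399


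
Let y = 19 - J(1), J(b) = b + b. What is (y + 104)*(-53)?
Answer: -6413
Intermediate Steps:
J(b) = 2*b
y = 17 (y = 19 - 2 = 17)
(y + 104)*(-53) = (17 + 104)*(-53) = 121*(-53) = -6413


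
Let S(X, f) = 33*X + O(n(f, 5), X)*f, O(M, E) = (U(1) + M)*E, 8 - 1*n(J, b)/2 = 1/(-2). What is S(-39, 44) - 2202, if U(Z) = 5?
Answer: -41241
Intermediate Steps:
n(J, b) = 17 (n(J, b) = 16 - 2/(-2) = 16 - 2*(-1)/2 = 16 - 2*(-1/2) = 16 + 1 = 17)
O(M, E) = E*(5 + M) (O(M, E) = (5 + M)*E = E*(5 + M))
S(X, f) = 33*X + 22*X*f (S(X, f) = 33*X + (X*(5 + 17))*f = 33*X + (X*22)*f = 33*X + (22*X)*f = 33*X + 22*X*f)
S(-39, 44) - 2202 = 11*(-39)*(3 + 2*44) - 2202 = 11*(-39)*(3 + 88) - 2202 = 11*(-39)*91 - 2202 = -39039 - 2202 = -41241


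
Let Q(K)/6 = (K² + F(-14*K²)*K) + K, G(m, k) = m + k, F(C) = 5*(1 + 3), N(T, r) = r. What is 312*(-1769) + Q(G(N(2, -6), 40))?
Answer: -540708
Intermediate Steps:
F(C) = 20 (F(C) = 5*4 = 20)
G(m, k) = k + m
Q(K) = 6*K² + 126*K (Q(K) = 6*((K² + 20*K) + K) = 6*(K² + 21*K) = 6*K² + 126*K)
312*(-1769) + Q(G(N(2, -6), 40)) = 312*(-1769) + 6*(40 - 6)*(21 + (40 - 6)) = -551928 + 6*34*(21 + 34) = -551928 + 6*34*55 = -551928 + 11220 = -540708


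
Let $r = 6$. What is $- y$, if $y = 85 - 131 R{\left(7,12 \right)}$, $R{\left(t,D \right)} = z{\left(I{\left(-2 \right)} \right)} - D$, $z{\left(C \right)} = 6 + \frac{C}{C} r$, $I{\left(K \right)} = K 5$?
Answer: $-85$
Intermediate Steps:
$I{\left(K \right)} = 5 K$
$z{\left(C \right)} = 12$ ($z{\left(C \right)} = 6 + \frac{C}{C} 6 = 6 + 1 \cdot 6 = 6 + 6 = 12$)
$R{\left(t,D \right)} = 12 - D$
$y = 85$ ($y = 85 - 131 \left(12 - 12\right) = 85 - 0 = 85 + 0 = 85$)
$- y = \left(-1\right) 85 = -85$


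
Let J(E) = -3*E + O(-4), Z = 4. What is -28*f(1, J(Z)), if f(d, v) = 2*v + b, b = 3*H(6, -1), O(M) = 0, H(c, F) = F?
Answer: 756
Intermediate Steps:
b = -3 (b = 3*(-1) = -3)
J(E) = -3*E (J(E) = -3*E + 0 = -3*E)
f(d, v) = -3 + 2*v (f(d, v) = 2*v - 3 = -3 + 2*v)
-28*f(1, J(Z)) = -28*(-3 + 2*(-3*4)) = -28*(-3 + 2*(-12)) = -28*(-3 - 24) = -28*(-27) = 756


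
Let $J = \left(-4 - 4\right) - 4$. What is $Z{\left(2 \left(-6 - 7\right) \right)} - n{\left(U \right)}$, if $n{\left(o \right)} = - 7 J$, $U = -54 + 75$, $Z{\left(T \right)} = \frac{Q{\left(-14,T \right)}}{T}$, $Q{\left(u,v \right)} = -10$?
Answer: $- \frac{1087}{13} \approx -83.615$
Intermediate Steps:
$J = -12$ ($J = -8 - 4 = -12$)
$Z{\left(T \right)} = - \frac{10}{T}$
$U = 21$
$n{\left(o \right)} = 84$ ($n{\left(o \right)} = \left(-7\right) \left(-12\right) = 84$)
$Z{\left(2 \left(-6 - 7\right) \right)} - n{\left(U \right)} = - \frac{10}{2 \left(-6 - 7\right)} - 84 = - \frac{10}{2 \left(-13\right)} - 84 = - \frac{10}{-26} - 84 = \left(-10\right) \left(- \frac{1}{26}\right) - 84 = \frac{5}{13} - 84 = - \frac{1087}{13}$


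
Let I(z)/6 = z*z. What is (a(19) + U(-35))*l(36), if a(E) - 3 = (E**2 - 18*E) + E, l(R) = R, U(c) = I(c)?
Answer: 266076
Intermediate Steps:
I(z) = 6*z**2 (I(z) = 6*(z*z) = 6*z**2)
U(c) = 6*c**2
a(E) = 3 + E**2 - 17*E (a(E) = 3 + ((E**2 - 18*E) + E) = 3 + (E**2 - 17*E) = 3 + E**2 - 17*E)
(a(19) + U(-35))*l(36) = ((3 + 19**2 - 17*19) + 6*(-35)**2)*36 = ((3 + 361 - 323) + 6*1225)*36 = (41 + 7350)*36 = 7391*36 = 266076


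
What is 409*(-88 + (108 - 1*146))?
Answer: -51534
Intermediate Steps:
409*(-88 + (108 - 1*146)) = 409*(-88 + (108 - 146)) = 409*(-88 - 38) = 409*(-126) = -51534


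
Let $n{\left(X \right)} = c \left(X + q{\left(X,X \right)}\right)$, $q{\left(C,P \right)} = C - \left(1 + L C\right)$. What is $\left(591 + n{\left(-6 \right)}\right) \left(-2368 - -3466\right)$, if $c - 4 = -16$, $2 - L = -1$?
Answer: $583038$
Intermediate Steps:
$L = 3$ ($L = 2 - -1 = 2 + 1 = 3$)
$q{\left(C,P \right)} = -1 - 2 C$ ($q{\left(C,P \right)} = C - \left(1 + 3 C\right) = -1 - 2 C$)
$c = -12$ ($c = 4 - 16 = -12$)
$n{\left(X \right)} = 12 + 12 X$ ($n{\left(X \right)} = - 12 \left(X - \left(1 + 2 X\right)\right) = - 12 \left(-1 - X\right) = 12 + 12 X$)
$\left(591 + n{\left(-6 \right)}\right) \left(-2368 - -3466\right) = \left(591 + \left(12 + 12 \left(-6\right)\right)\right) \left(-2368 - -3466\right) = \left(591 + \left(12 - 72\right)\right) \left(-2368 + 3466\right) = \left(591 - 60\right) 1098 = 531 \cdot 1098 = 583038$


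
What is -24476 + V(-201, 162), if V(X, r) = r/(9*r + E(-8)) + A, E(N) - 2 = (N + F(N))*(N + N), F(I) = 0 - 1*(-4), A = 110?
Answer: -6188937/254 ≈ -24366.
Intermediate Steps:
F(I) = 4 (F(I) = 0 + 4 = 4)
E(N) = 2 + 2*N*(4 + N) (E(N) = 2 + (N + 4)*(N + N) = 2 + (4 + N)*(2*N) = 2 + 2*N*(4 + N))
V(X, r) = 110 + r/(66 + 9*r) (V(X, r) = r/(9*r + (2 + 2*(-8)² + 8*(-8))) + 110 = r/(9*r + (2 + 2*64 - 64)) + 110 = r/(9*r + (2 + 128 - 64)) + 110 = r/(9*r + 66) + 110 = r/(66 + 9*r) + 110 = 110 + r/(66 + 9*r))
-24476 + V(-201, 162) = -24476 + (7260 + 991*162)/(3*(22 + 3*162)) = -24476 + (7260 + 160542)/(3*(22 + 486)) = -24476 + (⅓)*167802/508 = -24476 + (⅓)*(1/508)*167802 = -24476 + 27967/254 = -6188937/254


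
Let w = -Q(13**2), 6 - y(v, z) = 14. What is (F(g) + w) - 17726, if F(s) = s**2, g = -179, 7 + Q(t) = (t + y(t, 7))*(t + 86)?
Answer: -26733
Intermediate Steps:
y(v, z) = -8 (y(v, z) = 6 - 1*14 = 6 - 14 = -8)
Q(t) = -7 + (-8 + t)*(86 + t) (Q(t) = -7 + (t - 8)*(t + 86) = -7 + (-8 + t)*(86 + t))
w = -41048 (w = -(-695 + (13**2)**2 + 78*13**2) = -(-695 + 169**2 + 78*169) = -(-695 + 28561 + 13182) = -1*41048 = -41048)
(F(g) + w) - 17726 = ((-179)**2 - 41048) - 17726 = (32041 - 41048) - 17726 = -9007 - 17726 = -26733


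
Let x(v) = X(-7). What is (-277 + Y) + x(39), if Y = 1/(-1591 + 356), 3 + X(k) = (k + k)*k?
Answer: -224771/1235 ≈ -182.00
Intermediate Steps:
X(k) = -3 + 2*k² (X(k) = -3 + (k + k)*k = -3 + (2*k)*k = -3 + 2*k²)
x(v) = 95 (x(v) = -3 + 2*(-7)² = -3 + 2*49 = -3 + 98 = 95)
Y = -1/1235 (Y = 1/(-1235) = -1/1235 ≈ -0.00080972)
(-277 + Y) + x(39) = (-277 - 1/1235) + 95 = -342096/1235 + 95 = -224771/1235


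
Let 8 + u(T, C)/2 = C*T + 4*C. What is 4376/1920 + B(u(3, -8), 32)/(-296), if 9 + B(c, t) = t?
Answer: 19549/8880 ≈ 2.2015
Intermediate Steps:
u(T, C) = -16 + 8*C + 2*C*T (u(T, C) = -16 + 2*(C*T + 4*C) = -16 + 2*(4*C + C*T) = -16 + (8*C + 2*C*T) = -16 + 8*C + 2*C*T)
B(c, t) = -9 + t
4376/1920 + B(u(3, -8), 32)/(-296) = 4376/1920 + (-9 + 32)/(-296) = 4376*(1/1920) + 23*(-1/296) = 547/240 - 23/296 = 19549/8880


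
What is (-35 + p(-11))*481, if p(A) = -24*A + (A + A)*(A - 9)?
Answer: 321789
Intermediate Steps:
p(A) = -24*A + 2*A*(-9 + A) (p(A) = -24*A + (2*A)*(-9 + A) = -24*A + 2*A*(-9 + A))
(-35 + p(-11))*481 = (-35 + 2*(-11)*(-21 - 11))*481 = (-35 + 2*(-11)*(-32))*481 = (-35 + 704)*481 = 669*481 = 321789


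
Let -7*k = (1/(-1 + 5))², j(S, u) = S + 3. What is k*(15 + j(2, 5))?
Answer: -5/28 ≈ -0.17857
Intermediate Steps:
j(S, u) = 3 + S
k = -1/112 (k = -1/(7*(-1 + 5)²) = -(1/4)²/7 = -(¼)²/7 = -⅐*1/16 = -1/112 ≈ -0.0089286)
k*(15 + j(2, 5)) = -(15 + (3 + 2))/112 = -(15 + 5)/112 = -1/112*20 = -5/28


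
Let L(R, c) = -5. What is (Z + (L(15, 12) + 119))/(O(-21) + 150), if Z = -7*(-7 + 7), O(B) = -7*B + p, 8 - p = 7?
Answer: 57/149 ≈ 0.38255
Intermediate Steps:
p = 1 (p = 8 - 1*7 = 8 - 7 = 1)
O(B) = 1 - 7*B (O(B) = -7*B + 1 = 1 - 7*B)
Z = 0 (Z = -7*0 = 0)
(Z + (L(15, 12) + 119))/(O(-21) + 150) = (0 + (-5 + 119))/((1 - 7*(-21)) + 150) = (0 + 114)/((1 + 147) + 150) = 114/(148 + 150) = 114/298 = 114*(1/298) = 57/149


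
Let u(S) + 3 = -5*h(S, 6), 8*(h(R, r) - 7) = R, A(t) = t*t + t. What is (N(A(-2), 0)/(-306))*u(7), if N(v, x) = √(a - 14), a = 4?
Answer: 113*I*√10/816 ≈ 0.43791*I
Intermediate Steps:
A(t) = t + t² (A(t) = t² + t = t + t²)
h(R, r) = 7 + R/8
u(S) = -38 - 5*S/8 (u(S) = -3 - 5*(7 + S/8) = -3 + (-35 - 5*S/8) = -38 - 5*S/8)
N(v, x) = I*√10 (N(v, x) = √(4 - 14) = √(-10) = I*√10)
(N(A(-2), 0)/(-306))*u(7) = ((I*√10)/(-306))*(-38 - 5/8*7) = ((I*√10)*(-1/306))*(-38 - 35/8) = -I*√10/306*(-339/8) = 113*I*√10/816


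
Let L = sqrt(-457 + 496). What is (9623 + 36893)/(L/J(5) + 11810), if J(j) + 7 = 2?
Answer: 13733849000/3486902461 + 232580*sqrt(39)/3486902461 ≈ 3.9391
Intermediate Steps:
L = sqrt(39) ≈ 6.2450
J(j) = -5 (J(j) = -7 + 2 = -5)
(9623 + 36893)/(L/J(5) + 11810) = (9623 + 36893)/(sqrt(39)/(-5) + 11810) = 46516/(-sqrt(39)/5 + 11810) = 46516/(11810 - sqrt(39)/5)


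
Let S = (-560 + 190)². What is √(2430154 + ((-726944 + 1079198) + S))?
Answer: 2*√729827 ≈ 1708.6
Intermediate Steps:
S = 136900 (S = (-370)² = 136900)
√(2430154 + ((-726944 + 1079198) + S)) = √(2430154 + ((-726944 + 1079198) + 136900)) = √(2430154 + (352254 + 136900)) = √(2430154 + 489154) = √2919308 = 2*√729827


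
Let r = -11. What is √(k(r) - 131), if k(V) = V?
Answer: I*√142 ≈ 11.916*I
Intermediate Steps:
√(k(r) - 131) = √(-11 - 131) = √(-142) = I*√142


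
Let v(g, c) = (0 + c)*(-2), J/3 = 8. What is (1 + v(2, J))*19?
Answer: -893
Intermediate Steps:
J = 24 (J = 3*8 = 24)
v(g, c) = -2*c (v(g, c) = c*(-2) = -2*c)
(1 + v(2, J))*19 = (1 - 2*24)*19 = (1 - 48)*19 = -47*19 = -893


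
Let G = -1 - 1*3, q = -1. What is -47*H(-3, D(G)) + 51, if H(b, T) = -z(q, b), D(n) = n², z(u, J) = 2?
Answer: 145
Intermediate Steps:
G = -4 (G = -1 - 3 = -4)
H(b, T) = -2 (H(b, T) = -1*2 = -2)
-47*H(-3, D(G)) + 51 = -47*(-2) + 51 = 94 + 51 = 145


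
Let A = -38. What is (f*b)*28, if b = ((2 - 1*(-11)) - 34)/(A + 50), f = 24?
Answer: -1176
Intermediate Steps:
b = -7/4 (b = ((2 - 1*(-11)) - 34)/(-38 + 50) = ((2 + 11) - 34)/12 = (13 - 34)*(1/12) = -21*1/12 = -7/4 ≈ -1.7500)
(f*b)*28 = (24*(-7/4))*28 = -42*28 = -1176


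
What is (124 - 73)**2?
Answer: 2601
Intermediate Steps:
(124 - 73)**2 = 51**2 = 2601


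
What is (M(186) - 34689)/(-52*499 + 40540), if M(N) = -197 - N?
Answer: -137/57 ≈ -2.4035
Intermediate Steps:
(M(186) - 34689)/(-52*499 + 40540) = ((-197 - 1*186) - 34689)/(-52*499 + 40540) = ((-197 - 186) - 34689)/(-25948 + 40540) = (-383 - 34689)/14592 = -35072*1/14592 = -137/57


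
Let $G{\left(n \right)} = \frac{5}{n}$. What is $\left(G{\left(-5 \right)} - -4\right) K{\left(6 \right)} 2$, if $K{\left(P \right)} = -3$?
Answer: $-18$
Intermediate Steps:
$\left(G{\left(-5 \right)} - -4\right) K{\left(6 \right)} 2 = \left(\frac{5}{-5} - -4\right) \left(-3\right) 2 = \left(5 \left(- \frac{1}{5}\right) + 4\right) \left(-3\right) 2 = \left(-1 + 4\right) \left(-3\right) 2 = 3 \left(-3\right) 2 = \left(-9\right) 2 = -18$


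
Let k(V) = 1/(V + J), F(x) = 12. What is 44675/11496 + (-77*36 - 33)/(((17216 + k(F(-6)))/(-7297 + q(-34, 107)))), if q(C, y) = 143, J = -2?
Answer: 7793232875/6663848 ≈ 1169.5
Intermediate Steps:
k(V) = 1/(-2 + V) (k(V) = 1/(V - 2) = 1/(-2 + V))
44675/11496 + (-77*36 - 33)/(((17216 + k(F(-6)))/(-7297 + q(-34, 107)))) = 44675/11496 + (-77*36 - 33)/(((17216 + 1/(-2 + 12))/(-7297 + 143))) = 44675*(1/11496) + (-2772 - 33)/(((17216 + 1/10)/(-7154))) = 44675/11496 - 2805*(-7154/(17216 + ⅒)) = 44675/11496 - 2805/((172161/10)*(-1/7154)) = 44675/11496 - 2805/(-172161/71540) = 44675/11496 - 2805*(-71540/172161) = 44675/11496 + 6080900/5217 = 7793232875/6663848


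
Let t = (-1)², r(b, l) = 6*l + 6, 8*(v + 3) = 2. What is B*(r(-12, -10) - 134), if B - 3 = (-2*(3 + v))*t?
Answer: -470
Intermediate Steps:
v = -11/4 (v = -3 + (⅛)*2 = -3 + ¼ = -11/4 ≈ -2.7500)
r(b, l) = 6 + 6*l
t = 1
B = 5/2 (B = 3 - 2*(3 - 11/4)*1 = 3 - 2*¼*1 = 3 - ½*1 = 3 - ½ = 5/2 ≈ 2.5000)
B*(r(-12, -10) - 134) = 5*((6 + 6*(-10)) - 134)/2 = 5*((6 - 60) - 134)/2 = 5*(-54 - 134)/2 = (5/2)*(-188) = -470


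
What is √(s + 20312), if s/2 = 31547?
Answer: √83406 ≈ 288.80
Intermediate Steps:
s = 63094 (s = 2*31547 = 63094)
√(s + 20312) = √(63094 + 20312) = √83406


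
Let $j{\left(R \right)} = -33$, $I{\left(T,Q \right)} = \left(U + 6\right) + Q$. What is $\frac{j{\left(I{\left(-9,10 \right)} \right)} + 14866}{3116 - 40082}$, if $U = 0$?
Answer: $- \frac{14833}{36966} \approx -0.40126$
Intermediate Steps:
$I{\left(T,Q \right)} = 6 + Q$ ($I{\left(T,Q \right)} = \left(0 + 6\right) + Q = 6 + Q$)
$\frac{j{\left(I{\left(-9,10 \right)} \right)} + 14866}{3116 - 40082} = \frac{-33 + 14866}{3116 - 40082} = \frac{14833}{-36966} = 14833 \left(- \frac{1}{36966}\right) = - \frac{14833}{36966}$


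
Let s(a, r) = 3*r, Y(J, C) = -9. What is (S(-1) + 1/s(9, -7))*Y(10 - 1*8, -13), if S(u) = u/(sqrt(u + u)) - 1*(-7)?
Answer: -438/7 - 9*I*sqrt(2)/2 ≈ -62.571 - 6.364*I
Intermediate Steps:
S(u) = 7 + sqrt(2)*sqrt(u)/2 (S(u) = u/(sqrt(2*u)) + 7 = u/((sqrt(2)*sqrt(u))) + 7 = u*(sqrt(2)/(2*sqrt(u))) + 7 = sqrt(2)*sqrt(u)/2 + 7 = 7 + sqrt(2)*sqrt(u)/2)
(S(-1) + 1/s(9, -7))*Y(10 - 1*8, -13) = ((7 + sqrt(2)*sqrt(-1)/2) + 1/(3*(-7)))*(-9) = ((7 + sqrt(2)*I/2) + 1/(-21))*(-9) = ((7 + I*sqrt(2)/2) - 1/21)*(-9) = (146/21 + I*sqrt(2)/2)*(-9) = -438/7 - 9*I*sqrt(2)/2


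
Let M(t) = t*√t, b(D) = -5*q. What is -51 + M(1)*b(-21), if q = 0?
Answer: -51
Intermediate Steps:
b(D) = 0 (b(D) = -5*0 = 0)
M(t) = t^(3/2)
-51 + M(1)*b(-21) = -51 + 1^(3/2)*0 = -51 + 1*0 = -51 + 0 = -51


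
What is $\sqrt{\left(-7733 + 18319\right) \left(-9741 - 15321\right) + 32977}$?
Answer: $i \sqrt{265273355} \approx 16287.0 i$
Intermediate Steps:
$\sqrt{\left(-7733 + 18319\right) \left(-9741 - 15321\right) + 32977} = \sqrt{10586 \left(-25062\right) + 32977} = \sqrt{-265306332 + 32977} = \sqrt{-265273355} = i \sqrt{265273355}$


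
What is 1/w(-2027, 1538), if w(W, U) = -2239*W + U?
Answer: 1/4539991 ≈ 2.2026e-7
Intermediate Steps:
w(W, U) = U - 2239*W
1/w(-2027, 1538) = 1/(1538 - 2239*(-2027)) = 1/(1538 + 4538453) = 1/4539991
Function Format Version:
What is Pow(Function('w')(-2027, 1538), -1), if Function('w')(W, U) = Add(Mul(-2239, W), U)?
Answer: Rational(1, 4539991) ≈ 2.2026e-7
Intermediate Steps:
Function('w')(W, U) = Add(U, Mul(-2239, W))
Pow(Function('w')(-2027, 1538), -1) = Pow(Add(1538, Mul(-2239, -2027)), -1) = Pow(Add(1538, 4538453), -1) = Pow(4539991, -1) = Rational(1, 4539991)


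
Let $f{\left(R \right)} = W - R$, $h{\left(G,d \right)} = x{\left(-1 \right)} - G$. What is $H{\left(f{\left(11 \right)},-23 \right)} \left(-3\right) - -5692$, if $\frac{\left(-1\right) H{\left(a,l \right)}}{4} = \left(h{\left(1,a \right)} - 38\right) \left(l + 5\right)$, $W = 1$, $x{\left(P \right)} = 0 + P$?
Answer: $14332$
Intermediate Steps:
$x{\left(P \right)} = P$
$h{\left(G,d \right)} = -1 - G$
$f{\left(R \right)} = 1 - R$
$H{\left(a,l \right)} = 800 + 160 l$ ($H{\left(a,l \right)} = - 4 \left(\left(-1 - 1\right) - 38\right) \left(l + 5\right) = - 4 \left(\left(-1 - 1\right) - 38\right) \left(5 + l\right) = - 4 \left(-2 - 38\right) \left(5 + l\right) = - 4 \left(- 40 \left(5 + l\right)\right) = - 4 \left(-200 - 40 l\right) = 800 + 160 l$)
$H{\left(f{\left(11 \right)},-23 \right)} \left(-3\right) - -5692 = \left(800 + 160 \left(-23\right)\right) \left(-3\right) - -5692 = \left(800 - 3680\right) \left(-3\right) + 5692 = \left(-2880\right) \left(-3\right) + 5692 = 8640 + 5692 = 14332$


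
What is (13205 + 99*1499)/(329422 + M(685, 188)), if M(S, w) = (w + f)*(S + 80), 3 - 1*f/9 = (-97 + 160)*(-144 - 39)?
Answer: 80803/39935531 ≈ 0.0020233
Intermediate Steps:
f = 103788 (f = 27 - 9*(-97 + 160)*(-144 - 39) = 27 - 567*(-183) = 27 - 9*(-11529) = 27 + 103761 = 103788)
M(S, w) = (80 + S)*(103788 + w) (M(S, w) = (w + 103788)*(S + 80) = (103788 + w)*(80 + S) = (80 + S)*(103788 + w))
(13205 + 99*1499)/(329422 + M(685, 188)) = (13205 + 99*1499)/(329422 + (8303040 + 80*188 + 103788*685 + 685*188)) = (13205 + 148401)/(329422 + (8303040 + 15040 + 71094780 + 128780)) = 161606/(329422 + 79541640) = 161606/79871062 = 161606*(1/79871062) = 80803/39935531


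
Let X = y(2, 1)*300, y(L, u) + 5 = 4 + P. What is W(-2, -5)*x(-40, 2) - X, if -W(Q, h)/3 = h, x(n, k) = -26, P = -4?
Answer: 1110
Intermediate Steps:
y(L, u) = -5 (y(L, u) = -5 + (4 - 4) = -5 + 0 = -5)
W(Q, h) = -3*h
X = -1500 (X = -5*300 = -1500)
W(-2, -5)*x(-40, 2) - X = -3*(-5)*(-26) - 1*(-1500) = 15*(-26) + 1500 = -390 + 1500 = 1110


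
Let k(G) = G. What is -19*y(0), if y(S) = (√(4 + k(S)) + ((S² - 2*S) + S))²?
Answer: -76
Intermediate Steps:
y(S) = (S² + √(4 + S) - S)² (y(S) = (√(4 + S) + ((S² - 2*S) + S))² = (√(4 + S) + (S² - S))² = (S² + √(4 + S) - S)²)
-19*y(0) = -19*(0² + √(4 + 0) - 1*0)² = -19*(0 + √4 + 0)² = -19*(0 + 2 + 0)² = -19*2² = -19*4 = -76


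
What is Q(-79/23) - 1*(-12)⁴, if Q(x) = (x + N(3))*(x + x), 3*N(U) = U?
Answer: -10960496/529 ≈ -20719.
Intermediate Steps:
N(U) = U/3
Q(x) = 2*x*(1 + x) (Q(x) = (x + (⅓)*3)*(x + x) = (x + 1)*(2*x) = (1 + x)*(2*x) = 2*x*(1 + x))
Q(-79/23) - 1*(-12)⁴ = 2*(-79/23)*(1 - 79/23) - 1*(-12)⁴ = 2*(-79*1/23)*(1 - 79*1/23) - 1*20736 = 2*(-79/23)*(1 - 79/23) - 20736 = 2*(-79/23)*(-56/23) - 20736 = 8848/529 - 20736 = -10960496/529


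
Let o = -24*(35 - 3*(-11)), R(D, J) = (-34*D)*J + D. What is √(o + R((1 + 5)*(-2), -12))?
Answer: 2*I*√1635 ≈ 80.87*I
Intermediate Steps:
R(D, J) = D - 34*D*J (R(D, J) = -34*D*J + D = D - 34*D*J)
o = -1632 (o = -24*(35 + 33) = -24*68 = -1632)
√(o + R((1 + 5)*(-2), -12)) = √(-1632 + ((1 + 5)*(-2))*(1 - 34*(-12))) = √(-1632 + (6*(-2))*(1 + 408)) = √(-1632 - 12*409) = √(-1632 - 4908) = √(-6540) = 2*I*√1635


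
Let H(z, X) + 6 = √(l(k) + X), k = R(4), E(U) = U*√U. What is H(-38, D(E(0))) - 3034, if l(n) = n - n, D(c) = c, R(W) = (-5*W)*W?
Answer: -3040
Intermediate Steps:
R(W) = -5*W²
E(U) = U^(3/2)
k = -80 (k = -5*4² = -5*16 = -80)
l(n) = 0
H(z, X) = -6 + √X (H(z, X) = -6 + √(0 + X) = -6 + √X)
H(-38, D(E(0))) - 3034 = (-6 + √(0^(3/2))) - 3034 = (-6 + √0) - 3034 = (-6 + 0) - 3034 = -6 - 3034 = -3040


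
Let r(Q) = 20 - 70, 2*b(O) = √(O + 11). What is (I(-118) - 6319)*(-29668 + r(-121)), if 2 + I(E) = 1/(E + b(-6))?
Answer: 10461427924194/55691 + 59436*√5/55691 ≈ 1.8785e+8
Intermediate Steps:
b(O) = √(11 + O)/2 (b(O) = √(O + 11)/2 = √(11 + O)/2)
I(E) = -2 + 1/(E + √5/2) (I(E) = -2 + 1/(E + √(11 - 6)/2) = -2 + 1/(E + √5/2))
r(Q) = -50
(I(-118) - 6319)*(-29668 + r(-121)) = (2*(1 - √5 - 2*(-118))/(√5 + 2*(-118)) - 6319)*(-29668 - 50) = (2*(1 - √5 + 236)/(√5 - 236) - 6319)*(-29718) = (2*(237 - √5)/(-236 + √5) - 6319)*(-29718) = (-6319 + 2*(237 - √5)/(-236 + √5))*(-29718) = 187788042 - 59436*(237 - √5)/(-236 + √5)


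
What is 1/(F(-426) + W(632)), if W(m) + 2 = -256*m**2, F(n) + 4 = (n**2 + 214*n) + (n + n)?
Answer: -1/102163090 ≈ -9.7883e-9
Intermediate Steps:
F(n) = -4 + n**2 + 216*n (F(n) = -4 + ((n**2 + 214*n) + (n + n)) = -4 + ((n**2 + 214*n) + 2*n) = -4 + (n**2 + 216*n) = -4 + n**2 + 216*n)
W(m) = -2 - 256*m**2
1/(F(-426) + W(632)) = 1/((-4 + (-426)**2 + 216*(-426)) + (-2 - 256*632**2)) = 1/((-4 + 181476 - 92016) + (-2 - 256*399424)) = 1/(89456 + (-2 - 102252544)) = 1/(89456 - 102252546) = 1/(-102163090) = -1/102163090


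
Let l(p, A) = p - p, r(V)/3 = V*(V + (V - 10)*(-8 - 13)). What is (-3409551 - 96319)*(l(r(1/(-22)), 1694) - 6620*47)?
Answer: 1090816391800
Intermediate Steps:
r(V) = 3*V*(210 - 20*V) (r(V) = 3*(V*(V + (V - 10)*(-8 - 13))) = 3*(V*(V + (-10 + V)*(-21))) = 3*(V*(V + (210 - 21*V))) = 3*(V*(210 - 20*V)) = 3*V*(210 - 20*V))
l(p, A) = 0
(-3409551 - 96319)*(l(r(1/(-22)), 1694) - 6620*47) = (-3409551 - 96319)*(0 - 6620*47) = -3505870*(0 - 311140) = -3505870*(-311140) = 1090816391800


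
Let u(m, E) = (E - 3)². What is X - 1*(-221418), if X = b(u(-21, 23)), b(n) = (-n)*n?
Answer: 61418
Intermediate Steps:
u(m, E) = (-3 + E)²
b(n) = -n²
X = -160000 (X = -((-3 + 23)²)² = -(20²)² = -1*400² = -1*160000 = -160000)
X - 1*(-221418) = -160000 - 1*(-221418) = -160000 + 221418 = 61418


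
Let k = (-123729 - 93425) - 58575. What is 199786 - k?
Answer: 475515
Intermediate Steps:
k = -275729 (k = -217154 - 58575 = -275729)
199786 - k = 199786 - 1*(-275729) = 199786 + 275729 = 475515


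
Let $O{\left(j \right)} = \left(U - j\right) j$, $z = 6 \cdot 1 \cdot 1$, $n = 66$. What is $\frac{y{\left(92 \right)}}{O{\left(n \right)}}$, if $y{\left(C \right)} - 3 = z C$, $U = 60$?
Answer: $- \frac{185}{132} \approx -1.4015$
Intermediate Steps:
$z = 6$ ($z = 6 \cdot 1 = 6$)
$y{\left(C \right)} = 3 + 6 C$
$O{\left(j \right)} = j \left(60 - j\right)$ ($O{\left(j \right)} = \left(60 - j\right) j = j \left(60 - j\right)$)
$\frac{y{\left(92 \right)}}{O{\left(n \right)}} = \frac{3 + 6 \cdot 92}{66 \left(60 - 66\right)} = \frac{3 + 552}{66 \left(60 - 66\right)} = \frac{555}{66 \left(-6\right)} = \frac{555}{-396} = 555 \left(- \frac{1}{396}\right) = - \frac{185}{132}$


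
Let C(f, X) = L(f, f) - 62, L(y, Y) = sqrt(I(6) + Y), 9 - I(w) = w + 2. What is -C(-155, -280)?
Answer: 62 - I*sqrt(154) ≈ 62.0 - 12.41*I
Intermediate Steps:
I(w) = 7 - w (I(w) = 9 - (w + 2) = 9 - (2 + w) = 9 + (-2 - w) = 7 - w)
L(y, Y) = sqrt(1 + Y) (L(y, Y) = sqrt((7 - 1*6) + Y) = sqrt((7 - 6) + Y) = sqrt(1 + Y))
C(f, X) = -62 + sqrt(1 + f) (C(f, X) = sqrt(1 + f) - 62 = -62 + sqrt(1 + f))
-C(-155, -280) = -(-62 + sqrt(1 - 155)) = -(-62 + sqrt(-154)) = -(-62 + I*sqrt(154)) = 62 - I*sqrt(154)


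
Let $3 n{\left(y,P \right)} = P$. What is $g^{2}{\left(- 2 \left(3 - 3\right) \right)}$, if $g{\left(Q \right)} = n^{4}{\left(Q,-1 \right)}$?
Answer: $\frac{1}{6561} \approx 0.00015242$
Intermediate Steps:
$n{\left(y,P \right)} = \frac{P}{3}$
$g{\left(Q \right)} = \frac{1}{81}$ ($g{\left(Q \right)} = \left(\frac{1}{3} \left(-1\right)\right)^{4} = \left(- \frac{1}{3}\right)^{4} = \frac{1}{81}$)
$g^{2}{\left(- 2 \left(3 - 3\right) \right)} = \left(\frac{1}{81}\right)^{2} = \frac{1}{6561}$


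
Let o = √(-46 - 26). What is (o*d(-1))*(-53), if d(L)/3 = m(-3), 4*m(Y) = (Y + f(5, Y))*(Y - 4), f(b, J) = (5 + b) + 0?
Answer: 23373*I*√2/2 ≈ 16527.0*I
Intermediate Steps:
o = 6*I*√2 (o = √(-72) = 6*I*√2 ≈ 8.4853*I)
f(b, J) = 5 + b
m(Y) = (-4 + Y)*(10 + Y)/4 (m(Y) = ((Y + (5 + 5))*(Y - 4))/4 = ((Y + 10)*(-4 + Y))/4 = ((10 + Y)*(-4 + Y))/4 = ((-4 + Y)*(10 + Y))/4 = (-4 + Y)*(10 + Y)/4)
d(L) = -147/4 (d(L) = 3*(-10 + (¼)*(-3)² + (3/2)*(-3)) = 3*(-10 + (¼)*9 - 9/2) = 3*(-10 + 9/4 - 9/2) = 3*(-49/4) = -147/4)
(o*d(-1))*(-53) = ((6*I*√2)*(-147/4))*(-53) = -441*I*√2/2*(-53) = 23373*I*√2/2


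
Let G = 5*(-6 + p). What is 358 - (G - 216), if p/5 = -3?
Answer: 679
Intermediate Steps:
p = -15 (p = 5*(-3) = -15)
G = -105 (G = 5*(-6 - 15) = 5*(-21) = -105)
358 - (G - 216) = 358 - (-105 - 216) = 358 - 1*(-321) = 358 + 321 = 679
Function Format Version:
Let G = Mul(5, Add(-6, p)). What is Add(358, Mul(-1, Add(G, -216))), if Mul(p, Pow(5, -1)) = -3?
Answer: 679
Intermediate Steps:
p = -15 (p = Mul(5, -3) = -15)
G = -105 (G = Mul(5, Add(-6, -15)) = Mul(5, -21) = -105)
Add(358, Mul(-1, Add(G, -216))) = Add(358, Mul(-1, Add(-105, -216))) = Add(358, Mul(-1, -321)) = Add(358, 321) = 679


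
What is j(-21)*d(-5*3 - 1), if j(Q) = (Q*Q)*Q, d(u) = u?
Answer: 148176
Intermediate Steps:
j(Q) = Q³ (j(Q) = Q²*Q = Q³)
j(-21)*d(-5*3 - 1) = (-21)³*(-5*3 - 1) = -9261*(-15 - 1) = -9261*(-16) = 148176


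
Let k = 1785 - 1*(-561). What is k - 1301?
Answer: 1045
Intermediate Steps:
k = 2346 (k = 1785 + 561 = 2346)
k - 1301 = 2346 - 1301 = 1045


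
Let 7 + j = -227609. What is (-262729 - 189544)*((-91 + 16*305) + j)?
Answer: 100778635771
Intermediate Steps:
j = -227616 (j = -7 - 227609 = -227616)
(-262729 - 189544)*((-91 + 16*305) + j) = (-262729 - 189544)*((-91 + 16*305) - 227616) = -452273*((-91 + 4880) - 227616) = -452273*(4789 - 227616) = -452273*(-222827) = 100778635771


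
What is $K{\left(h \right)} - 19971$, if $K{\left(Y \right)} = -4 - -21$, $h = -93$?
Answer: $-19954$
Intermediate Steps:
$K{\left(Y \right)} = 17$ ($K{\left(Y \right)} = -4 + 21 = 17$)
$K{\left(h \right)} - 19971 = 17 - 19971 = -19954$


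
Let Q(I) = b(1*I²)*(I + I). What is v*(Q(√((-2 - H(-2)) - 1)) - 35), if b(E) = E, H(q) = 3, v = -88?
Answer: 3080 + 1056*I*√6 ≈ 3080.0 + 2586.7*I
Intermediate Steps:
Q(I) = 2*I³ (Q(I) = (1*I²)*(I + I) = I²*(2*I) = 2*I³)
v*(Q(√((-2 - H(-2)) - 1)) - 35) = -88*(2*(√((-2 - 1*3) - 1))³ - 35) = -88*(2*(√((-2 - 3) - 1))³ - 35) = -88*(2*(√(-5 - 1))³ - 35) = -88*(2*(√(-6))³ - 35) = -88*(2*(I*√6)³ - 35) = -88*(2*(-6*I*√6) - 35) = -88*(-12*I*√6 - 35) = -88*(-35 - 12*I*√6) = 3080 + 1056*I*√6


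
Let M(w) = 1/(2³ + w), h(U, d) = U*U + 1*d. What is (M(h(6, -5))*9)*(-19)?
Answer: -57/13 ≈ -4.3846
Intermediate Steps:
h(U, d) = d + U² (h(U, d) = U² + d = d + U²)
M(w) = 1/(8 + w)
(M(h(6, -5))*9)*(-19) = (9/(8 + (-5 + 6²)))*(-19) = (9/(8 + (-5 + 36)))*(-19) = (9/(8 + 31))*(-19) = (9/39)*(-19) = ((1/39)*9)*(-19) = (3/13)*(-19) = -57/13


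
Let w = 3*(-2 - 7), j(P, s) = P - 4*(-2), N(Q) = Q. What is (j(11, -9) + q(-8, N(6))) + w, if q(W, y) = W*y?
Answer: -56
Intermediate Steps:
j(P, s) = 8 + P (j(P, s) = P + 8 = 8 + P)
w = -27 (w = 3*(-9) = -27)
(j(11, -9) + q(-8, N(6))) + w = ((8 + 11) - 8*6) - 27 = (19 - 48) - 27 = -29 - 27 = -56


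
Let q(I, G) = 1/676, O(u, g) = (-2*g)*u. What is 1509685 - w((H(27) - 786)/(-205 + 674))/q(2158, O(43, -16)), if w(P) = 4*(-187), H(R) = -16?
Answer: 2015333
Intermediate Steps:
w(P) = -748
O(u, g) = -2*g*u
q(I, G) = 1/676
1509685 - w((H(27) - 786)/(-205 + 674))/q(2158, O(43, -16)) = 1509685 - (-748)/1/676 = 1509685 - (-748)*676 = 1509685 - 1*(-505648) = 1509685 + 505648 = 2015333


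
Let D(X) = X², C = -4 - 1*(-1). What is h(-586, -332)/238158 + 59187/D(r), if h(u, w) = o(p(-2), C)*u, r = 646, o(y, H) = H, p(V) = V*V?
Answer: 2471583179/16564523988 ≈ 0.14921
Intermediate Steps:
C = -3 (C = -4 + 1 = -3)
p(V) = V²
h(u, w) = -3*u
h(-586, -332)/238158 + 59187/D(r) = -3*(-586)/238158 + 59187/(646²) = 1758*(1/238158) + 59187/417316 = 293/39693 + 59187*(1/417316) = 293/39693 + 59187/417316 = 2471583179/16564523988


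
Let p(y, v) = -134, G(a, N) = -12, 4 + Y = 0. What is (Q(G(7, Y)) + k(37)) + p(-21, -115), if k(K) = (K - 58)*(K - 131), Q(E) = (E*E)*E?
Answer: 112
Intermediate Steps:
Y = -4 (Y = -4 + 0 = -4)
Q(E) = E³ (Q(E) = E²*E = E³)
k(K) = (-131 + K)*(-58 + K) (k(K) = (-58 + K)*(-131 + K) = (-131 + K)*(-58 + K))
(Q(G(7, Y)) + k(37)) + p(-21, -115) = ((-12)³ + (7598 + 37² - 189*37)) - 134 = (-1728 + (7598 + 1369 - 6993)) - 134 = (-1728 + 1974) - 134 = 246 - 134 = 112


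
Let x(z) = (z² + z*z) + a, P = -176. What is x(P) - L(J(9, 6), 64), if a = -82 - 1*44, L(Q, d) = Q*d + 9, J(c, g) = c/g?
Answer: 61721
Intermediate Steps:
L(Q, d) = 9 + Q*d
a = -126 (a = -82 - 44 = -126)
x(z) = -126 + 2*z² (x(z) = (z² + z*z) - 126 = (z² + z²) - 126 = 2*z² - 126 = -126 + 2*z²)
x(P) - L(J(9, 6), 64) = (-126 + 2*(-176)²) - (9 + (9/6)*64) = (-126 + 2*30976) - (9 + (9*(⅙))*64) = (-126 + 61952) - (9 + (3/2)*64) = 61826 - (9 + 96) = 61826 - 1*105 = 61826 - 105 = 61721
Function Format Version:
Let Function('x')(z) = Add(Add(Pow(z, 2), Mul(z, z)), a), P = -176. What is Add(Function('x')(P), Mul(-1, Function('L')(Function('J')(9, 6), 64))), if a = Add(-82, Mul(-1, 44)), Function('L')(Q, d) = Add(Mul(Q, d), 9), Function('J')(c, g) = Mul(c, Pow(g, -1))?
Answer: 61721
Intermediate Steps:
Function('L')(Q, d) = Add(9, Mul(Q, d))
a = -126 (a = Add(-82, -44) = -126)
Function('x')(z) = Add(-126, Mul(2, Pow(z, 2))) (Function('x')(z) = Add(Add(Pow(z, 2), Mul(z, z)), -126) = Add(Add(Pow(z, 2), Pow(z, 2)), -126) = Add(Mul(2, Pow(z, 2)), -126) = Add(-126, Mul(2, Pow(z, 2))))
Add(Function('x')(P), Mul(-1, Function('L')(Function('J')(9, 6), 64))) = Add(Add(-126, Mul(2, Pow(-176, 2))), Mul(-1, Add(9, Mul(Mul(9, Pow(6, -1)), 64)))) = Add(Add(-126, Mul(2, 30976)), Mul(-1, Add(9, Mul(Mul(9, Rational(1, 6)), 64)))) = Add(Add(-126, 61952), Mul(-1, Add(9, Mul(Rational(3, 2), 64)))) = Add(61826, Mul(-1, Add(9, 96))) = Add(61826, Mul(-1, 105)) = Add(61826, -105) = 61721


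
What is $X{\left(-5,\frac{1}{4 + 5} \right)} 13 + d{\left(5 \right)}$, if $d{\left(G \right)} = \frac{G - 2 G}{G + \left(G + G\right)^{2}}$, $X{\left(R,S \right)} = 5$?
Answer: $\frac{1364}{21} \approx 64.952$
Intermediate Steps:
$d{\left(G \right)} = - \frac{G}{G + 4 G^{2}}$ ($d{\left(G \right)} = \frac{\left(-1\right) G}{G + \left(2 G\right)^{2}} = \frac{\left(-1\right) G}{G + 4 G^{2}} = - \frac{G}{G + 4 G^{2}}$)
$X{\left(-5,\frac{1}{4 + 5} \right)} 13 + d{\left(5 \right)} = 5 \cdot 13 - \frac{1}{1 + 4 \cdot 5} = 65 - \frac{1}{1 + 20} = 65 - \frac{1}{21} = \frac{1364}{21}$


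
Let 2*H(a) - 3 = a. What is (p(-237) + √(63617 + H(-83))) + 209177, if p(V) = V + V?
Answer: 208703 + √63577 ≈ 2.0896e+5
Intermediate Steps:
H(a) = 3/2 + a/2
p(V) = 2*V
(p(-237) + √(63617 + H(-83))) + 209177 = (2*(-237) + √(63617 + (3/2 + (½)*(-83)))) + 209177 = (-474 + √(63617 + (3/2 - 83/2))) + 209177 = (-474 + √(63617 - 40)) + 209177 = (-474 + √63577) + 209177 = 208703 + √63577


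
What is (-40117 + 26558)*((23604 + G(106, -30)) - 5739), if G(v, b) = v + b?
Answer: -243262019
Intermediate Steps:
G(v, b) = b + v
(-40117 + 26558)*((23604 + G(106, -30)) - 5739) = (-40117 + 26558)*((23604 + (-30 + 106)) - 5739) = -13559*((23604 + 76) - 5739) = -13559*(23680 - 5739) = -13559*17941 = -243262019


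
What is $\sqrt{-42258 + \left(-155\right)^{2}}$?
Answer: $i \sqrt{18233} \approx 135.03 i$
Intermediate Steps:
$\sqrt{-42258 + \left(-155\right)^{2}} = \sqrt{-42258 + 24025} = \sqrt{-18233} = i \sqrt{18233}$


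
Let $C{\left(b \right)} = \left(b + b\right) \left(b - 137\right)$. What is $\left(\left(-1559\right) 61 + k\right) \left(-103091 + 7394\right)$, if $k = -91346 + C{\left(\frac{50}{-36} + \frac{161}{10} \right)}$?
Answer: $\frac{4091972852401}{225} \approx 1.8187 \cdot 10^{10}$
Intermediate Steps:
$C{\left(b \right)} = 2 b \left(-137 + b\right)$
$k = - \frac{192261622}{2025}$ ($k = -91346 + 2 \left(\frac{50}{-36} + \frac{161}{10}\right) \left(-137 + \left(\frac{50}{-36} + \frac{161}{10}\right)\right) = -91346 + 2 \left(50 \left(- \frac{1}{36}\right) + 161 \cdot \frac{1}{10}\right) \left(-137 + \left(50 \left(- \frac{1}{36}\right) + 161 \cdot \frac{1}{10}\right)\right) = -91346 + 2 \left(- \frac{25}{18} + \frac{161}{10}\right) \left(-137 + \left(- \frac{25}{18} + \frac{161}{10}\right)\right) = -91346 + 2 \cdot \frac{662}{45} \left(-137 + \frac{662}{45}\right) = -91346 + 2 \cdot \frac{662}{45} \left(- \frac{5503}{45}\right) = -91346 - \frac{7285972}{2025} = - \frac{192261622}{2025} \approx -94944.0$)
$\left(\left(-1559\right) 61 + k\right) \left(-103091 + 7394\right) = \left(\left(-1559\right) 61 - \frac{192261622}{2025}\right) \left(-103091 + 7394\right) = \left(-95099 - \frac{192261622}{2025}\right) \left(-95697\right) = \left(- \frac{384837097}{2025}\right) \left(-95697\right) = \frac{4091972852401}{225}$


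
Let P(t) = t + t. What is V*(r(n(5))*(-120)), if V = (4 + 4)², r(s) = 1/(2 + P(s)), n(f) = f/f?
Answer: -1920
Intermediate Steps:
P(t) = 2*t
n(f) = 1
r(s) = 1/(2 + 2*s)
V = 64 (V = 8² = 64)
V*(r(n(5))*(-120)) = 64*((1/(2*(1 + 1)))*(-120)) = 64*(((½)/2)*(-120)) = 64*(((½)*(½))*(-120)) = 64*((¼)*(-120)) = 64*(-30) = -1920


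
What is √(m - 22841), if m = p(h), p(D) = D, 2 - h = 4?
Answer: I*√22843 ≈ 151.14*I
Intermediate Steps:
h = -2 (h = 2 - 1*4 = 2 - 4 = -2)
m = -2
√(m - 22841) = √(-2 - 22841) = √(-22843) = I*√22843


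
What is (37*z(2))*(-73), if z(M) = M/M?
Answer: -2701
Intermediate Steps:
z(M) = 1
(37*z(2))*(-73) = (37*1)*(-73) = 37*(-73) = -2701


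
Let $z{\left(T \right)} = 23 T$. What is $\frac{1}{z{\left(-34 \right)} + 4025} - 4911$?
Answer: $- \frac{15926372}{3243} \approx -4911.0$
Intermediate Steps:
$\frac{1}{z{\left(-34 \right)} + 4025} - 4911 = \frac{1}{23 \left(-34\right) + 4025} - 4911 = \frac{1}{-782 + 4025} - 4911 = \frac{1}{3243} - 4911 = - \frac{15926372}{3243}$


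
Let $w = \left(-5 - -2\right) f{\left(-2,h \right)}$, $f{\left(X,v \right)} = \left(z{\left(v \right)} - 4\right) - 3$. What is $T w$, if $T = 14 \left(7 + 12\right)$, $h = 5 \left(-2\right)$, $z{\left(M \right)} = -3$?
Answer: $7980$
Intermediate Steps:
$h = -10$
$f{\left(X,v \right)} = -10$ ($f{\left(X,v \right)} = \left(-3 - 4\right) - 3 = -7 - 3 = -10$)
$T = 266$ ($T = 14 \cdot 19 = 266$)
$w = 30$ ($w = \left(-5 - -2\right) \left(-10\right) = \left(-5 + 2\right) \left(-10\right) = \left(-3\right) \left(-10\right) = 30$)
$T w = 266 \cdot 30 = 7980$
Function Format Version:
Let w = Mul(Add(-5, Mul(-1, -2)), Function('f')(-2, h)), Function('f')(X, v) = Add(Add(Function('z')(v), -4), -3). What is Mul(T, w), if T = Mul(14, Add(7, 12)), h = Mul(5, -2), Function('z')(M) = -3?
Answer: 7980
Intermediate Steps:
h = -10
Function('f')(X, v) = -10 (Function('f')(X, v) = Add(Add(-3, -4), -3) = Add(-7, -3) = -10)
T = 266 (T = Mul(14, 19) = 266)
w = 30 (w = Mul(Add(-5, Mul(-1, -2)), -10) = Mul(Add(-5, 2), -10) = Mul(-3, -10) = 30)
Mul(T, w) = Mul(266, 30) = 7980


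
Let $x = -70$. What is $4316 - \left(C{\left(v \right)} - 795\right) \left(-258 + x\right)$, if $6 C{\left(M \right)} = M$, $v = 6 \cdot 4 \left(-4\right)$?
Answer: $-261692$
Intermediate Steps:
$v = -96$ ($v = 24 \left(-4\right) = -96$)
$C{\left(M \right)} = \frac{M}{6}$
$4316 - \left(C{\left(v \right)} - 795\right) \left(-258 + x\right) = 4316 - \left(\frac{1}{6} \left(-96\right) - 795\right) \left(-258 - 70\right) = 4316 - \left(-16 - 795\right) \left(-328\right) = 4316 - \left(-811\right) \left(-328\right) = 4316 - 266008 = -261692$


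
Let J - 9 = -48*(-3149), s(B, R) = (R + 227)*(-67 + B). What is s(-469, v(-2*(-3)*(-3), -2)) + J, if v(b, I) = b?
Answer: 39137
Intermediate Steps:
s(B, R) = (-67 + B)*(227 + R) (s(B, R) = (227 + R)*(-67 + B) = (-67 + B)*(227 + R))
J = 151161 (J = 9 - 48*(-3149) = 9 + 151152 = 151161)
s(-469, v(-2*(-3)*(-3), -2)) + J = (-15209 - 67*(-2*(-3))*(-3) + 227*(-469) - 469*(-2*(-3))*(-3)) + 151161 = (-15209 - 402*(-3) - 106463 - 2814*(-3)) + 151161 = (-15209 - 67*(-18) - 106463 - 469*(-18)) + 151161 = (-15209 + 1206 - 106463 + 8442) + 151161 = -112024 + 151161 = 39137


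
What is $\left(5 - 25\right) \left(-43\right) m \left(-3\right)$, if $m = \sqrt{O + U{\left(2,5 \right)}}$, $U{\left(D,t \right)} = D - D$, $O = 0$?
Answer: $0$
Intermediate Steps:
$U{\left(D,t \right)} = 0$
$m = 0$ ($m = \sqrt{0 + 0} = \sqrt{0} = 0$)
$\left(5 - 25\right) \left(-43\right) m \left(-3\right) = \left(5 - 25\right) \left(-43\right) 0 \left(-3\right) = \left(-20\right) \left(-43\right) 0 = 860 \cdot 0 = 0$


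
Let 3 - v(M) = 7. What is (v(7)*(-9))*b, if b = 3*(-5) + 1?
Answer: -504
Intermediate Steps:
v(M) = -4 (v(M) = 3 - 1*7 = 3 - 7 = -4)
b = -14 (b = -15 + 1 = -14)
(v(7)*(-9))*b = -4*(-9)*(-14) = 36*(-14) = -504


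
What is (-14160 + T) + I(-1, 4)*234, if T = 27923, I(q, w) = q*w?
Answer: 12827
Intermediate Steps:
(-14160 + T) + I(-1, 4)*234 = (-14160 + 27923) - 1*4*234 = 13763 - 4*234 = 13763 - 936 = 12827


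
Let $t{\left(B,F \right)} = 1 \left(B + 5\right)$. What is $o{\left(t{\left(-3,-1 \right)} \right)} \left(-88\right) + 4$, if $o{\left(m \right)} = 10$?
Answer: $-876$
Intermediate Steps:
$t{\left(B,F \right)} = 5 + B$ ($t{\left(B,F \right)} = 1 \left(5 + B\right) = 5 + B$)
$o{\left(t{\left(-3,-1 \right)} \right)} \left(-88\right) + 4 = 10 \left(-88\right) + 4 = -880 + 4 = -876$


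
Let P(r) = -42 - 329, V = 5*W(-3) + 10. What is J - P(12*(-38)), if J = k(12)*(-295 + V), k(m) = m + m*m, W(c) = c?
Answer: -46429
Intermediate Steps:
k(m) = m + m**2
V = -5 (V = 5*(-3) + 10 = -15 + 10 = -5)
P(r) = -371
J = -46800 (J = (12*(1 + 12))*(-295 - 5) = (12*13)*(-300) = 156*(-300) = -46800)
J - P(12*(-38)) = -46800 - 1*(-371) = -46800 + 371 = -46429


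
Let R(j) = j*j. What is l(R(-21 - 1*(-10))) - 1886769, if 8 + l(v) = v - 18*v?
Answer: -1888834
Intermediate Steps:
R(j) = j**2
l(v) = -8 - 17*v (l(v) = -8 + (v - 18*v) = -8 - 17*v)
l(R(-21 - 1*(-10))) - 1886769 = (-8 - 17*(-21 - 1*(-10))**2) - 1886769 = (-8 - 17*(-21 + 10)**2) - 1886769 = (-8 - 17*(-11)**2) - 1886769 = (-8 - 17*121) - 1886769 = (-8 - 2057) - 1886769 = -2065 - 1886769 = -1888834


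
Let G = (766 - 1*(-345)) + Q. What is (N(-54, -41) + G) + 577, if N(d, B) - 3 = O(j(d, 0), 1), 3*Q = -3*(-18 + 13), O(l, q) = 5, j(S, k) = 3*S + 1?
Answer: 1701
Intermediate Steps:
j(S, k) = 1 + 3*S
Q = 5 (Q = (-3*(-18 + 13))/3 = (-3*(-5))/3 = (⅓)*15 = 5)
N(d, B) = 8 (N(d, B) = 3 + 5 = 8)
G = 1116 (G = (766 - 1*(-345)) + 5 = (766 + 345) + 5 = 1111 + 5 = 1116)
(N(-54, -41) + G) + 577 = (8 + 1116) + 577 = 1124 + 577 = 1701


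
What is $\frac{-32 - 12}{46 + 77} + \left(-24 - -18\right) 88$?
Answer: $- \frac{64988}{123} \approx -528.36$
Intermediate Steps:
$\frac{-32 - 12}{46 + 77} + \left(-24 - -18\right) 88 = - \frac{44}{123} + \left(-24 + 18\right) 88 = \left(-44\right) \frac{1}{123} - 528 = - \frac{44}{123} - 528 = - \frac{64988}{123}$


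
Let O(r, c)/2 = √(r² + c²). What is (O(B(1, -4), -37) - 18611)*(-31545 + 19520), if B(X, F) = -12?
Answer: 223797275 - 24050*√1513 ≈ 2.2286e+8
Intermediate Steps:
O(r, c) = 2*√(c² + r²) (O(r, c) = 2*√(r² + c²) = 2*√(c² + r²))
(O(B(1, -4), -37) - 18611)*(-31545 + 19520) = (2*√((-37)² + (-12)²) - 18611)*(-31545 + 19520) = (2*√(1369 + 144) - 18611)*(-12025) = (2*√1513 - 18611)*(-12025) = (-18611 + 2*√1513)*(-12025) = 223797275 - 24050*√1513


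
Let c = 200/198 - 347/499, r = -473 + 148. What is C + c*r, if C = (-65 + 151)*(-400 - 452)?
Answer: -3624762847/49401 ≈ -73374.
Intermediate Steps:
r = -325
C = -73272 (C = 86*(-852) = -73272)
c = 15547/49401 (c = 200*(1/198) - 347*1/499 = 100/99 - 347/499 = 15547/49401 ≈ 0.31471)
C + c*r = -73272 + (15547/49401)*(-325) = -73272 - 5052775/49401 = -3624762847/49401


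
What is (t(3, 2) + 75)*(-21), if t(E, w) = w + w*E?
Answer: -1743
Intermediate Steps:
t(E, w) = w + E*w
(t(3, 2) + 75)*(-21) = (2*(1 + 3) + 75)*(-21) = (2*4 + 75)*(-21) = (8 + 75)*(-21) = 83*(-21) = -1743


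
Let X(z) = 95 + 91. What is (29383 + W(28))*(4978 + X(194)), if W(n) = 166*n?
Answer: 175736084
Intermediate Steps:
X(z) = 186
(29383 + W(28))*(4978 + X(194)) = (29383 + 166*28)*(4978 + 186) = (29383 + 4648)*5164 = 34031*5164 = 175736084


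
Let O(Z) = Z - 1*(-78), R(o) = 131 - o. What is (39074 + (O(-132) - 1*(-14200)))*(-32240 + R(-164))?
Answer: -1700112900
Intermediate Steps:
O(Z) = 78 + Z (O(Z) = Z + 78 = 78 + Z)
(39074 + (O(-132) - 1*(-14200)))*(-32240 + R(-164)) = (39074 + ((78 - 132) - 1*(-14200)))*(-32240 + (131 - 1*(-164))) = (39074 + (-54 + 14200))*(-32240 + (131 + 164)) = (39074 + 14146)*(-32240 + 295) = 53220*(-31945) = -1700112900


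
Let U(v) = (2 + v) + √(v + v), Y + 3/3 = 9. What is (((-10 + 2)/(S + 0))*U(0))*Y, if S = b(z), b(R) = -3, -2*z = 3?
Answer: 128/3 ≈ 42.667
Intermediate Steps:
z = -3/2 (z = -½*3 = -3/2 ≈ -1.5000)
Y = 8 (Y = -1 + 9 = 8)
S = -3
U(v) = 2 + v + √2*√v (U(v) = (2 + v) + √(2*v) = (2 + v) + √2*√v = 2 + v + √2*√v)
(((-10 + 2)/(S + 0))*U(0))*Y = (((-10 + 2)/(-3 + 0))*(2 + 0 + √2*√0))*8 = ((-8/(-3))*(2 + 0 + √2*0))*8 = ((-8*(-⅓))*(2 + 0 + 0))*8 = ((8/3)*2)*8 = (16/3)*8 = 128/3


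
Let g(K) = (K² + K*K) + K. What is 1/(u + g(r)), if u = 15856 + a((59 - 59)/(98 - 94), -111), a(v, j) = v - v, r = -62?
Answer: 1/23482 ≈ 4.2586e-5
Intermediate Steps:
g(K) = K + 2*K² (g(K) = (K² + K²) + K = 2*K² + K = K + 2*K²)
a(v, j) = 0
u = 15856 (u = 15856 + 0 = 15856)
1/(u + g(r)) = 1/(15856 - 62*(1 + 2*(-62))) = 1/(15856 - 62*(1 - 124)) = 1/(15856 - 62*(-123)) = 1/(15856 + 7626) = 1/23482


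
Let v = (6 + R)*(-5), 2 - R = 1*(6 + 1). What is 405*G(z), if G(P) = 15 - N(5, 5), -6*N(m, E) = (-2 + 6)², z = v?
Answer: 7155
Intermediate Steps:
R = -5 (R = 2 - (6 + 1) = 2 - 7 = -5)
v = -5 (v = (6 - 5)*(-5) = 1*(-5) = -5)
z = -5
N(m, E) = -8/3 (N(m, E) = -(-2 + 6)²/6 = -⅙*4² = -⅙*16 = -8/3)
G(P) = 53/3 (G(P) = 15 - 1*(-8/3) = 15 + 8/3 = 53/3)
405*G(z) = 405*(53/3) = 7155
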